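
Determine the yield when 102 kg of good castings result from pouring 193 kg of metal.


Formula: Casting Yield = (W_good / W_total) * 100
Yield = (102 kg / 193 kg) * 100 = 52.8497%


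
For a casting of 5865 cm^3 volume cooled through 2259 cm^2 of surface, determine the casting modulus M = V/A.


Formula: Casting Modulus M = V / A
M = 5865 cm^3 / 2259 cm^2 = 2.5963 cm

Final answer: 2.5963 cm


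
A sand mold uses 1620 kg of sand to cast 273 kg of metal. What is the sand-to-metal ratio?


Formula: Sand-to-Metal Ratio = W_sand / W_metal
Ratio = 1620 kg / 273 kg = 5.9341

Final answer: 5.9341


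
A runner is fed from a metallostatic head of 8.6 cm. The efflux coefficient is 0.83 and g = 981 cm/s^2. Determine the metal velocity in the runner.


Formula: v = Cd * sqrt(2 * g * h)  (Torricelli with discharge coefficient)
2*g*h = 2 * 981 * 8.6 = 16873.2 cm^2/s^2
sqrt(16873.2) = 129.89688 cm/s
v = 0.83 * 129.89688 = 107.8144 cm/s


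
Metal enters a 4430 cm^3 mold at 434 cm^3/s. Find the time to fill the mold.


Formula: t_fill = V_mold / Q_flow
t = 4430 cm^3 / 434 cm^3/s = 10.2074 s

10.2074 s


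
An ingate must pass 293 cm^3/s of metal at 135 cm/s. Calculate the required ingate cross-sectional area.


Formula: A_ingate = Q / v  (continuity equation)
A = 293 cm^3/s / 135 cm/s = 2.1704 cm^2


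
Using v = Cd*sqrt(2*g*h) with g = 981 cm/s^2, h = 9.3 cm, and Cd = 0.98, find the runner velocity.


Formula: v = Cd * sqrt(2 * g * h)  (Torricelli with discharge coefficient)
2*g*h = 2 * 981 * 9.3 = 18246.6 cm^2/s^2
sqrt(18246.6) = 135.07998 cm/s
v = 0.98 * 135.07998 = 132.3784 cm/s

Final answer: 132.3784 cm/s


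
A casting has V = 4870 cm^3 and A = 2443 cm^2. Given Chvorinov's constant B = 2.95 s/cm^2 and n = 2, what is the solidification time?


Formula: t_s = B * (V/A)^n  (Chvorinov's rule, n=2)
Modulus M = V/A = 4870/2443 = 1.993451 cm
M^2 = 1.993451^2 = 3.973847 cm^2
t_s = 2.95 * 3.973847 = 11.7228 s

Answer: 11.7228 s


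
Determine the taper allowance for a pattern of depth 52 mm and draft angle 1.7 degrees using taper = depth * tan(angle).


Formula: taper = depth * tan(draft_angle)
tan(1.7 deg) = 0.0296793
taper = 52 mm * 0.0296793 = 1.5433 mm

1.5433 mm


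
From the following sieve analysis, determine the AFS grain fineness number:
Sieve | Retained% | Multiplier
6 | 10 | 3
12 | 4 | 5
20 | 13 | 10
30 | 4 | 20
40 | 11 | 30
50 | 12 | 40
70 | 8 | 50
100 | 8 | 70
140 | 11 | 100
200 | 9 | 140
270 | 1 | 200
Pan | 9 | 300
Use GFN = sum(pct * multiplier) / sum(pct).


Formula: GFN = sum(pct * multiplier) / sum(pct)
sum(pct * multiplier) = 7290
sum(pct) = 100
GFN = 7290 / 100 = 72.90

Final answer: 72.90


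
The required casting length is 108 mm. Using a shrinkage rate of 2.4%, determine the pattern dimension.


Formula: L_pattern = L_casting * (1 + shrinkage_rate/100)
Shrinkage factor = 1 + 2.4/100 = 1.024
L_pattern = 108 mm * 1.024 = 110.5920 mm


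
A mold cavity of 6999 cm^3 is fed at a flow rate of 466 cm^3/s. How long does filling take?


Formula: t_fill = V_mold / Q_flow
t = 6999 cm^3 / 466 cm^3/s = 15.0193 s

Answer: 15.0193 s


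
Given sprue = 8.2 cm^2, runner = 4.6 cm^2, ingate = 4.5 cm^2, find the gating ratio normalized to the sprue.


Sprue:Runner:Ingate = 1 : 4.6/8.2 : 4.5/8.2 = 1:0.56:0.55

Final answer: 1:0.56:0.55


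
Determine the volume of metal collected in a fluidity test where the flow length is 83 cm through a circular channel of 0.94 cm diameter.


Formula: V = pi * (d/2)^2 * L  (cylinder volume)
Radius = 0.94/2 = 0.47 cm
V = pi * 0.47^2 * 83 = 57.6002 cm^3

Answer: 57.6002 cm^3


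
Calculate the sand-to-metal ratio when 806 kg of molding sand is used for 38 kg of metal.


Formula: Sand-to-Metal Ratio = W_sand / W_metal
Ratio = 806 kg / 38 kg = 21.2105

Answer: 21.2105


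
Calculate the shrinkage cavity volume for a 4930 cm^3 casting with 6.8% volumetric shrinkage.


Formula: V_shrink = V_casting * shrinkage_pct / 100
V_shrink = 4930 cm^3 * 6.8 / 100 = 335.2400 cm^3

Final answer: 335.2400 cm^3


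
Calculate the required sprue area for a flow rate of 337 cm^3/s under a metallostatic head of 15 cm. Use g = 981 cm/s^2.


Formula: v = sqrt(2*g*h), A = Q/v
Velocity: v = sqrt(2 * 981 * 15) = sqrt(29430) = 171.5517 cm/s
Sprue area: A = Q / v = 337 / 171.5517 = 1.9644 cm^2

Answer: 1.9644 cm^2


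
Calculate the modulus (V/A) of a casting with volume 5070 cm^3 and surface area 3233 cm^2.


Formula: Casting Modulus M = V / A
M = 5070 cm^3 / 3233 cm^2 = 1.5682 cm

1.5682 cm


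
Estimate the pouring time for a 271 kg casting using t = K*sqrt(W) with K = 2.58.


Formula: t = K * sqrt(W)
sqrt(W) = sqrt(271) = 16.46208
t = 2.58 * 16.46208 = 42.4722 s

Final answer: 42.4722 s


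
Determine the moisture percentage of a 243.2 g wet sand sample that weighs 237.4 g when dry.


Formula: MC = (W_wet - W_dry) / W_wet * 100
Water mass = 243.2 - 237.4 = 5.8 g
MC = 5.8 / 243.2 * 100 = 2.3849%

Final answer: 2.3849%


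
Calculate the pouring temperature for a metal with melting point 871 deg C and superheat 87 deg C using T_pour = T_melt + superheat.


Formula: T_pour = T_melt + Superheat
T_pour = 871 + 87 = 958 deg C

Answer: 958 deg C


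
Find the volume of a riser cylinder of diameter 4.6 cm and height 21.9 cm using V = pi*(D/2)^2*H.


Formula: V = pi * (D/2)^2 * H  (cylinder volume)
Radius = D/2 = 4.6/2 = 2.3 cm
V = pi * 2.3^2 * 21.9 = 363.9567 cm^3

363.9567 cm^3


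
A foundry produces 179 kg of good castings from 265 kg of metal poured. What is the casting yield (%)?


Formula: Casting Yield = (W_good / W_total) * 100
Yield = (179 kg / 265 kg) * 100 = 67.5472%

Answer: 67.5472%


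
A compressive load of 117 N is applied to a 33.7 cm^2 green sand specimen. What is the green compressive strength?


Formula: Compressive Strength = Force / Area
Strength = 117 N / 33.7 cm^2 = 3.4718 N/cm^2

Final answer: 3.4718 N/cm^2


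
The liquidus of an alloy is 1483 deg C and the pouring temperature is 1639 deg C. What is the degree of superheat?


Formula: Superheat = T_pour - T_melt
Superheat = 1639 - 1483 = 156 deg C


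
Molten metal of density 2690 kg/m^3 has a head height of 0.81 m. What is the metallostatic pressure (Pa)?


Formula: P = rho * g * h
rho * g = 2690 * 9.81 = 26388.9 N/m^3
P = 26388.9 * 0.81 = 21375.0090 Pa

Final answer: 21375.0090 Pa


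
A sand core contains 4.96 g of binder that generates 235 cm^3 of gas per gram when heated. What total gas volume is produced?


Formula: V_gas = W_binder * gas_evolution_rate
V = 4.96 g * 235 cm^3/g = 1165.6000 cm^3

1165.6000 cm^3


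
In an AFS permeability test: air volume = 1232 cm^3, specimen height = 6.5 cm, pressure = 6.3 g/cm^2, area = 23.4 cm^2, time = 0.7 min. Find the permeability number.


Formula: Permeability Number P = (V * H) / (p * A * t)
Numerator: V * H = 1232 * 6.5 = 8008.0
Denominator: p * A * t = 6.3 * 23.4 * 0.7 = 103.194
P = 8008.0 / 103.194 = 77.6014

Final answer: 77.6014


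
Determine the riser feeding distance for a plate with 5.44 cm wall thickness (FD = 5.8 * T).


Formula: FD = 5.8 * T  (riser feeding-distance rule)
FD = 5.8 * 5.44 cm = 31.5520 cm


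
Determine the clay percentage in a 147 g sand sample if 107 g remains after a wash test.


Formula: Clay% = (W_total - W_washed) / W_total * 100
Clay mass = 147 - 107 = 40 g
Clay% = 40 / 147 * 100 = 27.2109%

Answer: 27.2109%


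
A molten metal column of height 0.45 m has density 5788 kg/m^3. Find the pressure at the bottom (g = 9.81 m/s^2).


Formula: P = rho * g * h
rho * g = 5788 * 9.81 = 56780.28 N/m^3
P = 56780.28 * 0.45 = 25551.1260 Pa

Final answer: 25551.1260 Pa


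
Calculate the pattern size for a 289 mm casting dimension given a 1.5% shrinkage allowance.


Formula: L_pattern = L_casting * (1 + shrinkage_rate/100)
Shrinkage factor = 1 + 1.5/100 = 1.015
L_pattern = 289 mm * 1.015 = 293.3350 mm


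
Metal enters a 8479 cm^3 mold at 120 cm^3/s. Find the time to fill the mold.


Formula: t_fill = V_mold / Q_flow
t = 8479 cm^3 / 120 cm^3/s = 70.6583 s


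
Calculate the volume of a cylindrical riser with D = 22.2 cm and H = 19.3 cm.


Formula: V = pi * (D/2)^2 * H  (cylinder volume)
Radius = D/2 = 22.2/2 = 11.1 cm
V = pi * 11.1^2 * 19.3 = 7470.5597 cm^3

Final answer: 7470.5597 cm^3


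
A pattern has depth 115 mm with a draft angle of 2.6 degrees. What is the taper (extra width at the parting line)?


Formula: taper = depth * tan(draft_angle)
tan(2.6 deg) = 0.0454097
taper = 115 mm * 0.0454097 = 5.2221 mm

Final answer: 5.2221 mm


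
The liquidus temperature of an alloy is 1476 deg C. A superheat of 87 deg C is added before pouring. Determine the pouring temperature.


Formula: T_pour = T_melt + Superheat
T_pour = 1476 + 87 = 1563 deg C

1563 deg C


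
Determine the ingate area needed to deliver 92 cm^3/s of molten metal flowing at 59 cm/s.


Formula: A_ingate = Q / v  (continuity equation)
A = 92 cm^3/s / 59 cm/s = 1.5593 cm^2


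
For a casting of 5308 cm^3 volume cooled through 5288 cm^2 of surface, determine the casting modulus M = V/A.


Formula: Casting Modulus M = V / A
M = 5308 cm^3 / 5288 cm^2 = 1.0038 cm

Answer: 1.0038 cm


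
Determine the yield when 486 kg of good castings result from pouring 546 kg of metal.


Formula: Casting Yield = (W_good / W_total) * 100
Yield = (486 kg / 546 kg) * 100 = 89.0110%

Answer: 89.0110%


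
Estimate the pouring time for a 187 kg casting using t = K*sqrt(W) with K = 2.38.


Formula: t = K * sqrt(W)
sqrt(W) = sqrt(187) = 13.67479
t = 2.38 * 13.67479 = 32.5460 s

32.5460 s


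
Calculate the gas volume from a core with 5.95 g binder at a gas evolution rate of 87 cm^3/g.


Formula: V_gas = W_binder * gas_evolution_rate
V = 5.95 g * 87 cm^3/g = 517.6500 cm^3

Final answer: 517.6500 cm^3


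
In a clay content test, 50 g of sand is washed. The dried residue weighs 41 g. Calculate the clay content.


Formula: Clay% = (W_total - W_washed) / W_total * 100
Clay mass = 50 - 41 = 9 g
Clay% = 9 / 50 * 100 = 18.0000%

Answer: 18.0000%


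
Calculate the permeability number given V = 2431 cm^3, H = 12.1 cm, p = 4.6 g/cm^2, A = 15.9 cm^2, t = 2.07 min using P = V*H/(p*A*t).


Formula: Permeability Number P = (V * H) / (p * A * t)
Numerator: V * H = 2431 * 12.1 = 29415.1
Denominator: p * A * t = 4.6 * 15.9 * 2.07 = 151.3998
P = 29415.1 / 151.3998 = 194.2876

194.2876


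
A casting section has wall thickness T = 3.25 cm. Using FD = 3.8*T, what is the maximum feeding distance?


Formula: FD = 3.8 * T  (riser feeding-distance rule)
FD = 3.8 * 3.25 cm = 12.3500 cm

Answer: 12.3500 cm


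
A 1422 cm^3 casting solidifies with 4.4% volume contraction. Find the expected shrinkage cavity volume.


Formula: V_shrink = V_casting * shrinkage_pct / 100
V_shrink = 1422 cm^3 * 4.4 / 100 = 62.5680 cm^3

62.5680 cm^3


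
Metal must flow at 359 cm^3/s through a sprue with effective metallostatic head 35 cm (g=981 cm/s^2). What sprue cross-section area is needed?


Formula: v = sqrt(2*g*h), A = Q/v
Velocity: v = sqrt(2 * 981 * 35) = sqrt(68670) = 262.0496 cm/s
Sprue area: A = Q / v = 359 / 262.0496 = 1.3700 cm^2

Final answer: 1.3700 cm^2


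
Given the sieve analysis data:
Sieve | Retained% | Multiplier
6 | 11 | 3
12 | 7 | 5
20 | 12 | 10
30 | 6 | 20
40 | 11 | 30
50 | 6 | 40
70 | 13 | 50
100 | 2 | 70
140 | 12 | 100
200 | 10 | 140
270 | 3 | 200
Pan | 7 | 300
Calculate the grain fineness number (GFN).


Formula: GFN = sum(pct * multiplier) / sum(pct)
sum(pct * multiplier) = 6968
sum(pct) = 100
GFN = 6968 / 100 = 69.68


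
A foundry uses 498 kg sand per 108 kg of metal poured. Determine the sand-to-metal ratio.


Formula: Sand-to-Metal Ratio = W_sand / W_metal
Ratio = 498 kg / 108 kg = 4.6111

Answer: 4.6111


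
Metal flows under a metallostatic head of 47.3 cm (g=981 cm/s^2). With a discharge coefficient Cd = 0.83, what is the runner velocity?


Formula: v = Cd * sqrt(2 * g * h)  (Torricelli with discharge coefficient)
2*g*h = 2 * 981 * 47.3 = 92802.6 cm^2/s^2
sqrt(92802.6) = 304.63519 cm/s
v = 0.83 * 304.63519 = 252.8472 cm/s

Final answer: 252.8472 cm/s


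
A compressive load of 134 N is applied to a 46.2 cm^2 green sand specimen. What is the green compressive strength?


Formula: Compressive Strength = Force / Area
Strength = 134 N / 46.2 cm^2 = 2.9004 N/cm^2

2.9004 N/cm^2


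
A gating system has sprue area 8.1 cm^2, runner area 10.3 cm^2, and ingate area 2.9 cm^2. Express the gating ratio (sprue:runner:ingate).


Sprue:Runner:Ingate = 1 : 10.3/8.1 : 2.9/8.1 = 1:1.27:0.36

1:1.27:0.36


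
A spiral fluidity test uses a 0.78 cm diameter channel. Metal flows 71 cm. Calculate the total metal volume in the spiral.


Formula: V = pi * (d/2)^2 * L  (cylinder volume)
Radius = 0.78/2 = 0.39 cm
V = pi * 0.39^2 * 71 = 33.9264 cm^3

Answer: 33.9264 cm^3


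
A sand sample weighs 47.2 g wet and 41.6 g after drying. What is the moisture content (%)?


Formula: MC = (W_wet - W_dry) / W_wet * 100
Water mass = 47.2 - 41.6 = 5.6 g
MC = 5.6 / 47.2 * 100 = 11.8644%

Answer: 11.8644%


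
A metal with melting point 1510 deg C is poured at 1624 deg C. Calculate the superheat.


Formula: Superheat = T_pour - T_melt
Superheat = 1624 - 1510 = 114 deg C


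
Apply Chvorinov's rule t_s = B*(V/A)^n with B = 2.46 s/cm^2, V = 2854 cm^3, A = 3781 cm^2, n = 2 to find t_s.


Formula: t_s = B * (V/A)^n  (Chvorinov's rule, n=2)
Modulus M = V/A = 2854/3781 = 0.754827 cm
M^2 = 0.754827^2 = 0.569764 cm^2
t_s = 2.46 * 0.569764 = 1.4016 s


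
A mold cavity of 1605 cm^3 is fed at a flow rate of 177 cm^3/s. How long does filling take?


Formula: t_fill = V_mold / Q_flow
t = 1605 cm^3 / 177 cm^3/s = 9.0678 s

Answer: 9.0678 s


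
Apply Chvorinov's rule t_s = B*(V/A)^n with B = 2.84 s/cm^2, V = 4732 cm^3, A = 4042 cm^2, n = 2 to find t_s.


Formula: t_s = B * (V/A)^n  (Chvorinov's rule, n=2)
Modulus M = V/A = 4732/4042 = 1.170708 cm
M^2 = 1.170708^2 = 1.370557 cm^2
t_s = 2.84 * 1.370557 = 3.8924 s

Answer: 3.8924 s


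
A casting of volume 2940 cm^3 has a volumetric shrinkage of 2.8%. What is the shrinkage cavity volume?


Formula: V_shrink = V_casting * shrinkage_pct / 100
V_shrink = 2940 cm^3 * 2.8 / 100 = 82.3200 cm^3

Answer: 82.3200 cm^3


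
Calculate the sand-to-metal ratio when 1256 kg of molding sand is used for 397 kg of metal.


Formula: Sand-to-Metal Ratio = W_sand / W_metal
Ratio = 1256 kg / 397 kg = 3.1637

Answer: 3.1637


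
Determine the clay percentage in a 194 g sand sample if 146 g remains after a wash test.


Formula: Clay% = (W_total - W_washed) / W_total * 100
Clay mass = 194 - 146 = 48 g
Clay% = 48 / 194 * 100 = 24.7423%

24.7423%


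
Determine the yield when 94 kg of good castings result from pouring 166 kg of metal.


Formula: Casting Yield = (W_good / W_total) * 100
Yield = (94 kg / 166 kg) * 100 = 56.6265%

Final answer: 56.6265%


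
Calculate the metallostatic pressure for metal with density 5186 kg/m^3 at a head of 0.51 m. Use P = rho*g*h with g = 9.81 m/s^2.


Formula: P = rho * g * h
rho * g = 5186 * 9.81 = 50874.66 N/m^3
P = 50874.66 * 0.51 = 25946.0766 Pa


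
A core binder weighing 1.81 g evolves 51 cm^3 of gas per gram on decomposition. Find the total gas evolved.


Formula: V_gas = W_binder * gas_evolution_rate
V = 1.81 g * 51 cm^3/g = 92.3100 cm^3


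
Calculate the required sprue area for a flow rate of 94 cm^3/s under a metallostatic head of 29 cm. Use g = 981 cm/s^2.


Formula: v = sqrt(2*g*h), A = Q/v
Velocity: v = sqrt(2 * 981 * 29) = sqrt(56898) = 238.5330 cm/s
Sprue area: A = Q / v = 94 / 238.5330 = 0.3941 cm^2

0.3941 cm^2


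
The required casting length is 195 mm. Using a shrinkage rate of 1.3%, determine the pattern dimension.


Formula: L_pattern = L_casting * (1 + shrinkage_rate/100)
Shrinkage factor = 1 + 1.3/100 = 1.013
L_pattern = 195 mm * 1.013 = 197.5350 mm

197.5350 mm


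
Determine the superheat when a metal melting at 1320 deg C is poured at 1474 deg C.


Formula: Superheat = T_pour - T_melt
Superheat = 1474 - 1320 = 154 deg C

Answer: 154 deg C


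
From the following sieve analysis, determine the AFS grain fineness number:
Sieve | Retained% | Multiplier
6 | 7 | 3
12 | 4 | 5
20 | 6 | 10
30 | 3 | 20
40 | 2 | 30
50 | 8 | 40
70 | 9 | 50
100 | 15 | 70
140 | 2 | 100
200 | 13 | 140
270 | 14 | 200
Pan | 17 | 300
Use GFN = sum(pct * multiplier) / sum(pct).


Formula: GFN = sum(pct * multiplier) / sum(pct)
sum(pct * multiplier) = 11961
sum(pct) = 100
GFN = 11961 / 100 = 119.61


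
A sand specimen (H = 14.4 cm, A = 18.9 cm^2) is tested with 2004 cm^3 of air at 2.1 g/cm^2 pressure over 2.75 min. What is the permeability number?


Formula: Permeability Number P = (V * H) / (p * A * t)
Numerator: V * H = 2004 * 14.4 = 28857.6
Denominator: p * A * t = 2.1 * 18.9 * 2.75 = 109.1475
P = 28857.6 / 109.1475 = 264.3908

Final answer: 264.3908


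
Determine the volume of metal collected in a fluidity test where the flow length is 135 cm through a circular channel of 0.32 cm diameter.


Formula: V = pi * (d/2)^2 * L  (cylinder volume)
Radius = 0.32/2 = 0.16 cm
V = pi * 0.16^2 * 135 = 10.8573 cm^3

10.8573 cm^3


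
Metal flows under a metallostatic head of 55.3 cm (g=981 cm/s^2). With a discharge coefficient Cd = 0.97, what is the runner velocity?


Formula: v = Cd * sqrt(2 * g * h)  (Torricelli with discharge coefficient)
2*g*h = 2 * 981 * 55.3 = 108498.6 cm^2/s^2
sqrt(108498.6) = 329.39126 cm/s
v = 0.97 * 329.39126 = 319.5095 cm/s


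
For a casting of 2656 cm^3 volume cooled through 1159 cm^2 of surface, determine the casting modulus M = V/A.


Formula: Casting Modulus M = V / A
M = 2656 cm^3 / 1159 cm^2 = 2.2916 cm

2.2916 cm


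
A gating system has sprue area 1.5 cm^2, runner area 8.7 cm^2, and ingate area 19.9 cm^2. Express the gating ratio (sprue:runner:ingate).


Sprue:Runner:Ingate = 1 : 8.7/1.5 : 19.9/1.5 = 1:5.80:13.27

1:5.80:13.27


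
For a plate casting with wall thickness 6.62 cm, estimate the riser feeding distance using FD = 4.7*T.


Formula: FD = 4.7 * T  (riser feeding-distance rule)
FD = 4.7 * 6.62 cm = 31.1140 cm


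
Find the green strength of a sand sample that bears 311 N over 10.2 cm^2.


Formula: Compressive Strength = Force / Area
Strength = 311 N / 10.2 cm^2 = 30.4902 N/cm^2


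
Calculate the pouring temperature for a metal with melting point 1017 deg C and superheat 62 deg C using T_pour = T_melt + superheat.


Formula: T_pour = T_melt + Superheat
T_pour = 1017 + 62 = 1079 deg C

Answer: 1079 deg C


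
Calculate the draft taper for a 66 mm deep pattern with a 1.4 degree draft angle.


Formula: taper = depth * tan(draft_angle)
tan(1.4 deg) = 0.0244395
taper = 66 mm * 0.0244395 = 1.6130 mm

Final answer: 1.6130 mm


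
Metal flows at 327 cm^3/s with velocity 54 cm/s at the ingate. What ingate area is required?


Formula: A_ingate = Q / v  (continuity equation)
A = 327 cm^3/s / 54 cm/s = 6.0556 cm^2

Final answer: 6.0556 cm^2


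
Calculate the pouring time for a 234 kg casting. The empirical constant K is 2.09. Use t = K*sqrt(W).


Formula: t = K * sqrt(W)
sqrt(W) = sqrt(234) = 15.29706
t = 2.09 * 15.29706 = 31.9709 s

Answer: 31.9709 s


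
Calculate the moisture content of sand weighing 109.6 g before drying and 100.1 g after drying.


Formula: MC = (W_wet - W_dry) / W_wet * 100
Water mass = 109.6 - 100.1 = 9.5 g
MC = 9.5 / 109.6 * 100 = 8.6679%

Answer: 8.6679%


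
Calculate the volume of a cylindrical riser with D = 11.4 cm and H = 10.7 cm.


Formula: V = pi * (D/2)^2 * H  (cylinder volume)
Radius = D/2 = 11.4/2 = 5.7 cm
V = pi * 5.7^2 * 10.7 = 1092.1527 cm^3


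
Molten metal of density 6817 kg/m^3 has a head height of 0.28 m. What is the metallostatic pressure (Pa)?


Formula: P = rho * g * h
rho * g = 6817 * 9.81 = 66874.77 N/m^3
P = 66874.77 * 0.28 = 18724.9356 Pa

Final answer: 18724.9356 Pa


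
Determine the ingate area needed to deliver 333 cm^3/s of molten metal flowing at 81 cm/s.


Formula: A_ingate = Q / v  (continuity equation)
A = 333 cm^3/s / 81 cm/s = 4.1111 cm^2


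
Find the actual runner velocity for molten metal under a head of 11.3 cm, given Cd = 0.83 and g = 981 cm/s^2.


Formula: v = Cd * sqrt(2 * g * h)  (Torricelli with discharge coefficient)
2*g*h = 2 * 981 * 11.3 = 22170.6 cm^2/s^2
sqrt(22170.6) = 148.89795 cm/s
v = 0.83 * 148.89795 = 123.5853 cm/s

Final answer: 123.5853 cm/s


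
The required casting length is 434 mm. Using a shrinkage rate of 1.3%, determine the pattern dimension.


Formula: L_pattern = L_casting * (1 + shrinkage_rate/100)
Shrinkage factor = 1 + 1.3/100 = 1.013
L_pattern = 434 mm * 1.013 = 439.6420 mm

439.6420 mm


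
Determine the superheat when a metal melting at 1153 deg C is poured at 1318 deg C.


Formula: Superheat = T_pour - T_melt
Superheat = 1318 - 1153 = 165 deg C

Answer: 165 deg C


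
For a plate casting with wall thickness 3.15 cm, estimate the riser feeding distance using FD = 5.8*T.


Formula: FD = 5.8 * T  (riser feeding-distance rule)
FD = 5.8 * 3.15 cm = 18.2700 cm

18.2700 cm


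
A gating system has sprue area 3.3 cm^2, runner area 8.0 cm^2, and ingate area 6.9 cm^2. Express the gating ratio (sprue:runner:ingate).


Sprue:Runner:Ingate = 1 : 8.0/3.3 : 6.9/3.3 = 1:2.42:2.09

Final answer: 1:2.42:2.09


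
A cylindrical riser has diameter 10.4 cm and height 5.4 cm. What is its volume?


Formula: V = pi * (D/2)^2 * H  (cylinder volume)
Radius = D/2 = 10.4/2 = 5.2 cm
V = pi * 5.2^2 * 5.4 = 458.7228 cm^3

Answer: 458.7228 cm^3


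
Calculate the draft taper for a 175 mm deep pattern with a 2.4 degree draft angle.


Formula: taper = depth * tan(draft_angle)
tan(2.4 deg) = 0.0419124
taper = 175 mm * 0.0419124 = 7.3347 mm

Final answer: 7.3347 mm


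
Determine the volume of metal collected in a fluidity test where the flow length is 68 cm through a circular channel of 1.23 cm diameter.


Formula: V = pi * (d/2)^2 * L  (cylinder volume)
Radius = 1.23/2 = 0.615 cm
V = pi * 0.615^2 * 68 = 80.7996 cm^3


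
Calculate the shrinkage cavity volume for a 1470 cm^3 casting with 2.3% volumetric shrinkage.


Formula: V_shrink = V_casting * shrinkage_pct / 100
V_shrink = 1470 cm^3 * 2.3 / 100 = 33.8100 cm^3


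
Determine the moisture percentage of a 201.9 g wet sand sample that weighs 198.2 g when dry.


Formula: MC = (W_wet - W_dry) / W_wet * 100
Water mass = 201.9 - 198.2 = 3.7 g
MC = 3.7 / 201.9 * 100 = 1.8326%

Answer: 1.8326%


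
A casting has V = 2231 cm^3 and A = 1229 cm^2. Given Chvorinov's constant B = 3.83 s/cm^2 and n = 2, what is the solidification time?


Formula: t_s = B * (V/A)^n  (Chvorinov's rule, n=2)
Modulus M = V/A = 2231/1229 = 1.815297 cm
M^2 = 1.815297^2 = 3.295303 cm^2
t_s = 3.83 * 3.295303 = 12.6210 s

Answer: 12.6210 s


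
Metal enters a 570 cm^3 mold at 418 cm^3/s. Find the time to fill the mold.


Formula: t_fill = V_mold / Q_flow
t = 570 cm^3 / 418 cm^3/s = 1.3636 s

Final answer: 1.3636 s


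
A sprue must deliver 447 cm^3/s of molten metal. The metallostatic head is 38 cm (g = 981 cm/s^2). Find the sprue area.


Formula: v = sqrt(2*g*h), A = Q/v
Velocity: v = sqrt(2 * 981 * 38) = sqrt(74556) = 273.0494 cm/s
Sprue area: A = Q / v = 447 / 273.0494 = 1.6371 cm^2

1.6371 cm^2


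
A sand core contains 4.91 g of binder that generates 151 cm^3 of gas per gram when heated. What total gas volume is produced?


Formula: V_gas = W_binder * gas_evolution_rate
V = 4.91 g * 151 cm^3/g = 741.4100 cm^3


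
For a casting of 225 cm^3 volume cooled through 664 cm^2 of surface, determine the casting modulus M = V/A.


Formula: Casting Modulus M = V / A
M = 225 cm^3 / 664 cm^2 = 0.3389 cm

0.3389 cm


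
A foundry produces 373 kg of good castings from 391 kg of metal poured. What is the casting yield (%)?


Formula: Casting Yield = (W_good / W_total) * 100
Yield = (373 kg / 391 kg) * 100 = 95.3964%


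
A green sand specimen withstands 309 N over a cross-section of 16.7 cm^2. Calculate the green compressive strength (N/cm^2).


Formula: Compressive Strength = Force / Area
Strength = 309 N / 16.7 cm^2 = 18.5030 N/cm^2

18.5030 N/cm^2


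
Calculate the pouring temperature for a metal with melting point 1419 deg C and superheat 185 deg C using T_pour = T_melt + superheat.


Formula: T_pour = T_melt + Superheat
T_pour = 1419 + 185 = 1604 deg C

Answer: 1604 deg C


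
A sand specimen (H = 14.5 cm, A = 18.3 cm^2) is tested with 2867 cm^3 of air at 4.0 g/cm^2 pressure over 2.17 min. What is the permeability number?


Formula: Permeability Number P = (V * H) / (p * A * t)
Numerator: V * H = 2867 * 14.5 = 41571.5
Denominator: p * A * t = 4.0 * 18.3 * 2.17 = 158.844
P = 41571.5 / 158.844 = 261.7127


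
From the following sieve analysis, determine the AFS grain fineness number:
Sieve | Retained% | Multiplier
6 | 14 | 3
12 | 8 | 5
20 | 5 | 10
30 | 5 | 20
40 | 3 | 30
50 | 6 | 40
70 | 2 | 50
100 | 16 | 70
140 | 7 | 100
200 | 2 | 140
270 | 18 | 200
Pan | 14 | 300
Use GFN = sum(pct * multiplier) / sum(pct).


Formula: GFN = sum(pct * multiplier) / sum(pct)
sum(pct * multiplier) = 10562
sum(pct) = 100
GFN = 10562 / 100 = 105.62

105.62


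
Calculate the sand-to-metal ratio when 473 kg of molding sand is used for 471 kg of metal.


Formula: Sand-to-Metal Ratio = W_sand / W_metal
Ratio = 473 kg / 471 kg = 1.0042


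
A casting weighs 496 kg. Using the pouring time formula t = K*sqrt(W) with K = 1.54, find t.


Formula: t = K * sqrt(W)
sqrt(W) = sqrt(496) = 22.27106
t = 1.54 * 22.27106 = 34.2974 s

34.2974 s


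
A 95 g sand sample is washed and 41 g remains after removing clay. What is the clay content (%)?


Formula: Clay% = (W_total - W_washed) / W_total * 100
Clay mass = 95 - 41 = 54 g
Clay% = 54 / 95 * 100 = 56.8421%

Answer: 56.8421%


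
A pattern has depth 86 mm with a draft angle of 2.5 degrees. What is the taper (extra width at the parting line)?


Formula: taper = depth * tan(draft_angle)
tan(2.5 deg) = 0.0436609
taper = 86 mm * 0.0436609 = 3.7548 mm

Final answer: 3.7548 mm


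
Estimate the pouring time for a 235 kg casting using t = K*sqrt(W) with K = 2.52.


Formula: t = K * sqrt(W)
sqrt(W) = sqrt(235) = 15.32971
t = 2.52 * 15.32971 = 38.6309 s

38.6309 s


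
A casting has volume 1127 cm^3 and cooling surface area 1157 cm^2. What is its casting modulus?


Formula: Casting Modulus M = V / A
M = 1127 cm^3 / 1157 cm^2 = 0.9741 cm

Answer: 0.9741 cm


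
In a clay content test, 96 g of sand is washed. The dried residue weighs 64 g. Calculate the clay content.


Formula: Clay% = (W_total - W_washed) / W_total * 100
Clay mass = 96 - 64 = 32 g
Clay% = 32 / 96 * 100 = 33.3333%

Final answer: 33.3333%


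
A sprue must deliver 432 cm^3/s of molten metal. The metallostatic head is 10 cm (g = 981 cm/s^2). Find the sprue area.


Formula: v = sqrt(2*g*h), A = Q/v
Velocity: v = sqrt(2 * 981 * 10) = sqrt(19620) = 140.0714 cm/s
Sprue area: A = Q / v = 432 / 140.0714 = 3.0841 cm^2

Final answer: 3.0841 cm^2


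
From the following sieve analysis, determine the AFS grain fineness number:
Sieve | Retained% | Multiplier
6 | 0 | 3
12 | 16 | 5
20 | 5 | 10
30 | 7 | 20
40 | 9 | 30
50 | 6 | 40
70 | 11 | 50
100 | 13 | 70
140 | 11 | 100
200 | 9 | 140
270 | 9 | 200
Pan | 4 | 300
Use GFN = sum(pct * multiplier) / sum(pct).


Formula: GFN = sum(pct * multiplier) / sum(pct)
sum(pct * multiplier) = 7600
sum(pct) = 100
GFN = 7600 / 100 = 76.00

76.00


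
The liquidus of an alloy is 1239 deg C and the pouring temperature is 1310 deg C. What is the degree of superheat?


Formula: Superheat = T_pour - T_melt
Superheat = 1310 - 1239 = 71 deg C

71 deg C


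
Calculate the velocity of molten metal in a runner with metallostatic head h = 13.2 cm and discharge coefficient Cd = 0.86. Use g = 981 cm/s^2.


Formula: v = Cd * sqrt(2 * g * h)  (Torricelli with discharge coefficient)
2*g*h = 2 * 981 * 13.2 = 25898.4 cm^2/s^2
sqrt(25898.4) = 160.92980 cm/s
v = 0.86 * 160.92980 = 138.3996 cm/s

Final answer: 138.3996 cm/s


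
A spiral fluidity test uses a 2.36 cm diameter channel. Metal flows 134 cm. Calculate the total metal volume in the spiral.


Formula: V = pi * (d/2)^2 * L  (cylinder volume)
Radius = 2.36/2 = 1.18 cm
V = pi * 1.18^2 * 134 = 586.1634 cm^3

Answer: 586.1634 cm^3


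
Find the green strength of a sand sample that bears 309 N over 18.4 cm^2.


Formula: Compressive Strength = Force / Area
Strength = 309 N / 18.4 cm^2 = 16.7935 N/cm^2

Final answer: 16.7935 N/cm^2


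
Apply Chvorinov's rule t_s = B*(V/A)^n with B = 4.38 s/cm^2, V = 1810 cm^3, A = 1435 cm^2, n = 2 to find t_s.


Formula: t_s = B * (V/A)^n  (Chvorinov's rule, n=2)
Modulus M = V/A = 1810/1435 = 1.261324 cm
M^2 = 1.261324^2 = 1.590938 cm^2
t_s = 4.38 * 1.590938 = 6.9683 s

6.9683 s


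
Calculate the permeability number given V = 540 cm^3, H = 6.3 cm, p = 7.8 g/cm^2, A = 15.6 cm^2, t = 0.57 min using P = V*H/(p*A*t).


Formula: Permeability Number P = (V * H) / (p * A * t)
Numerator: V * H = 540 * 6.3 = 3402.0
Denominator: p * A * t = 7.8 * 15.6 * 0.57 = 69.3576
P = 3402.0 / 69.3576 = 49.0501


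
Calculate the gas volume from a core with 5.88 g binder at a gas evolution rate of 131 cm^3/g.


Formula: V_gas = W_binder * gas_evolution_rate
V = 5.88 g * 131 cm^3/g = 770.2800 cm^3

Final answer: 770.2800 cm^3


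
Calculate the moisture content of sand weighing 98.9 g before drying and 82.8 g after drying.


Formula: MC = (W_wet - W_dry) / W_wet * 100
Water mass = 98.9 - 82.8 = 16.1 g
MC = 16.1 / 98.9 * 100 = 16.2791%

Final answer: 16.2791%


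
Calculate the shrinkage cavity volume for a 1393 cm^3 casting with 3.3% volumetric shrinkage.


Formula: V_shrink = V_casting * shrinkage_pct / 100
V_shrink = 1393 cm^3 * 3.3 / 100 = 45.9690 cm^3

Final answer: 45.9690 cm^3


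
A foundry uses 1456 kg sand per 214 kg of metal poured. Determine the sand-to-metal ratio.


Formula: Sand-to-Metal Ratio = W_sand / W_metal
Ratio = 1456 kg / 214 kg = 6.8037


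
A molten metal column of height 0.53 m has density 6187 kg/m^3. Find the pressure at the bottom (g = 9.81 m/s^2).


Formula: P = rho * g * h
rho * g = 6187 * 9.81 = 60694.47 N/m^3
P = 60694.47 * 0.53 = 32168.0691 Pa

Final answer: 32168.0691 Pa


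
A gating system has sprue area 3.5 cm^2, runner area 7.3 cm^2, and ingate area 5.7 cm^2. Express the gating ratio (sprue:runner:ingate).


Sprue:Runner:Ingate = 1 : 7.3/3.5 : 5.7/3.5 = 1:2.09:1.63


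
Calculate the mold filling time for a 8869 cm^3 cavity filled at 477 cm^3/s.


Formula: t_fill = V_mold / Q_flow
t = 8869 cm^3 / 477 cm^3/s = 18.5933 s


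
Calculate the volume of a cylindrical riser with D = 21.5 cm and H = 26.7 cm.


Formula: V = pi * (D/2)^2 * H  (cylinder volume)
Radius = D/2 = 21.5/2 = 10.75 cm
V = pi * 10.75^2 * 26.7 = 9693.4430 cm^3

9693.4430 cm^3


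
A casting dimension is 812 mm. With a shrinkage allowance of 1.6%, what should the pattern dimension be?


Formula: L_pattern = L_casting * (1 + shrinkage_rate/100)
Shrinkage factor = 1 + 1.6/100 = 1.016
L_pattern = 812 mm * 1.016 = 824.9920 mm


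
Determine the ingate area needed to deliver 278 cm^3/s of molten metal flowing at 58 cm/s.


Formula: A_ingate = Q / v  (continuity equation)
A = 278 cm^3/s / 58 cm/s = 4.7931 cm^2

4.7931 cm^2


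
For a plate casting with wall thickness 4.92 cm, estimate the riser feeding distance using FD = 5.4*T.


Formula: FD = 5.4 * T  (riser feeding-distance rule)
FD = 5.4 * 4.92 cm = 26.5680 cm

26.5680 cm


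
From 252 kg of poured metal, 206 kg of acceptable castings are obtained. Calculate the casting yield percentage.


Formula: Casting Yield = (W_good / W_total) * 100
Yield = (206 kg / 252 kg) * 100 = 81.7460%

Final answer: 81.7460%


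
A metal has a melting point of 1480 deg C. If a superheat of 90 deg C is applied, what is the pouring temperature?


Formula: T_pour = T_melt + Superheat
T_pour = 1480 + 90 = 1570 deg C


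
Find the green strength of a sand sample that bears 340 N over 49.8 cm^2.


Formula: Compressive Strength = Force / Area
Strength = 340 N / 49.8 cm^2 = 6.8273 N/cm^2


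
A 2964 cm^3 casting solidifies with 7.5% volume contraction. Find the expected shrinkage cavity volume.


Formula: V_shrink = V_casting * shrinkage_pct / 100
V_shrink = 2964 cm^3 * 7.5 / 100 = 222.3000 cm^3

Final answer: 222.3000 cm^3


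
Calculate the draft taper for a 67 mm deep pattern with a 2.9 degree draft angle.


Formula: taper = depth * tan(draft_angle)
tan(2.9 deg) = 0.0506578
taper = 67 mm * 0.0506578 = 3.3941 mm

Final answer: 3.3941 mm


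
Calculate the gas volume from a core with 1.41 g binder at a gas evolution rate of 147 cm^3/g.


Formula: V_gas = W_binder * gas_evolution_rate
V = 1.41 g * 147 cm^3/g = 207.2700 cm^3

Final answer: 207.2700 cm^3


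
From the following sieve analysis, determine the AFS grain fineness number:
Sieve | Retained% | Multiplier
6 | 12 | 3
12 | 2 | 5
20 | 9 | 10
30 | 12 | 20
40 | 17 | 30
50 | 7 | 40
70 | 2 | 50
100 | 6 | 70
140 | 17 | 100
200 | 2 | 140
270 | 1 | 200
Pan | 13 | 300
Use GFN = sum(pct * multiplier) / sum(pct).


Formula: GFN = sum(pct * multiplier) / sum(pct)
sum(pct * multiplier) = 7766
sum(pct) = 100
GFN = 7766 / 100 = 77.66


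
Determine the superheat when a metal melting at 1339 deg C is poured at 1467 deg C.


Formula: Superheat = T_pour - T_melt
Superheat = 1467 - 1339 = 128 deg C

Final answer: 128 deg C


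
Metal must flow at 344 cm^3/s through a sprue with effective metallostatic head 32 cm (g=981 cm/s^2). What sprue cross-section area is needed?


Formula: v = sqrt(2*g*h), A = Q/v
Velocity: v = sqrt(2 * 981 * 32) = sqrt(62784) = 250.5674 cm/s
Sprue area: A = Q / v = 344 / 250.5674 = 1.3729 cm^2


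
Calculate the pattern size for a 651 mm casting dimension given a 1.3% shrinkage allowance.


Formula: L_pattern = L_casting * (1 + shrinkage_rate/100)
Shrinkage factor = 1 + 1.3/100 = 1.013
L_pattern = 651 mm * 1.013 = 659.4630 mm

Final answer: 659.4630 mm


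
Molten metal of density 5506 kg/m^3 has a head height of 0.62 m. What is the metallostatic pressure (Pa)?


Formula: P = rho * g * h
rho * g = 5506 * 9.81 = 54013.86 N/m^3
P = 54013.86 * 0.62 = 33488.5932 Pa

Final answer: 33488.5932 Pa


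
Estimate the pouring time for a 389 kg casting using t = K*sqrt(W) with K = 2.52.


Formula: t = K * sqrt(W)
sqrt(W) = sqrt(389) = 19.72308
t = 2.52 * 19.72308 = 49.7022 s


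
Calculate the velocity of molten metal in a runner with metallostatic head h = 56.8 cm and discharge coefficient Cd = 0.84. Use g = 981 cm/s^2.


Formula: v = Cd * sqrt(2 * g * h)  (Torricelli with discharge coefficient)
2*g*h = 2 * 981 * 56.8 = 111441.6 cm^2/s^2
sqrt(111441.6) = 333.82870 cm/s
v = 0.84 * 333.82870 = 280.4161 cm/s

280.4161 cm/s


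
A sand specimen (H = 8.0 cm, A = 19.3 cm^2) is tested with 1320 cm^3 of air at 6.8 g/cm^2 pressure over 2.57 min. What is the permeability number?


Formula: Permeability Number P = (V * H) / (p * A * t)
Numerator: V * H = 1320 * 8.0 = 10560.0
Denominator: p * A * t = 6.8 * 19.3 * 2.57 = 337.2868
P = 10560.0 / 337.2868 = 31.3087

Answer: 31.3087


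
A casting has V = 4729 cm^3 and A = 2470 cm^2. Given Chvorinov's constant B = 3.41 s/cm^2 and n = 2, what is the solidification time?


Formula: t_s = B * (V/A)^n  (Chvorinov's rule, n=2)
Modulus M = V/A = 4729/2470 = 1.914575 cm
M^2 = 1.914575^2 = 3.665597 cm^2
t_s = 3.41 * 3.665597 = 12.4997 s


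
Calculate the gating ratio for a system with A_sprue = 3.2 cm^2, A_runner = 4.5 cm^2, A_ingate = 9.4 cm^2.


Sprue:Runner:Ingate = 1 : 4.5/3.2 : 9.4/3.2 = 1:1.41:2.94

1:1.41:2.94


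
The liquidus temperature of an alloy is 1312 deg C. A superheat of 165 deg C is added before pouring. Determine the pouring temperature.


Formula: T_pour = T_melt + Superheat
T_pour = 1312 + 165 = 1477 deg C


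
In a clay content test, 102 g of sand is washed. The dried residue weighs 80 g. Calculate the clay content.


Formula: Clay% = (W_total - W_washed) / W_total * 100
Clay mass = 102 - 80 = 22 g
Clay% = 22 / 102 * 100 = 21.5686%


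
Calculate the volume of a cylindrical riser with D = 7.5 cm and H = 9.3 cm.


Formula: V = pi * (D/2)^2 * H  (cylinder volume)
Radius = D/2 = 7.5/2 = 3.75 cm
V = pi * 3.75^2 * 9.3 = 410.8614 cm^3


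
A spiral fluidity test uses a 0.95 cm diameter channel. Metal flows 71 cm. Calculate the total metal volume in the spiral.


Formula: V = pi * (d/2)^2 * L  (cylinder volume)
Radius = 0.95/2 = 0.475 cm
V = pi * 0.475^2 * 71 = 50.3264 cm^3

Final answer: 50.3264 cm^3


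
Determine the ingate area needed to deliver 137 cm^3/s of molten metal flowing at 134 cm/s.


Formula: A_ingate = Q / v  (continuity equation)
A = 137 cm^3/s / 134 cm/s = 1.0224 cm^2

Answer: 1.0224 cm^2


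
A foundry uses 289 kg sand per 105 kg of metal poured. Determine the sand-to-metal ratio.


Formula: Sand-to-Metal Ratio = W_sand / W_metal
Ratio = 289 kg / 105 kg = 2.7524

2.7524


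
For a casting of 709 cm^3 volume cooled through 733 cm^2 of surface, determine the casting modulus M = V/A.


Formula: Casting Modulus M = V / A
M = 709 cm^3 / 733 cm^2 = 0.9673 cm

Answer: 0.9673 cm


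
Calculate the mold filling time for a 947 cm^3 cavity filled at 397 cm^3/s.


Formula: t_fill = V_mold / Q_flow
t = 947 cm^3 / 397 cm^3/s = 2.3854 s

Answer: 2.3854 s


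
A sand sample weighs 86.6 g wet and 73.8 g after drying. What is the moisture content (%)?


Formula: MC = (W_wet - W_dry) / W_wet * 100
Water mass = 86.6 - 73.8 = 12.8 g
MC = 12.8 / 86.6 * 100 = 14.7806%

Answer: 14.7806%


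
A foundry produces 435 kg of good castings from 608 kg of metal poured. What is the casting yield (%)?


Formula: Casting Yield = (W_good / W_total) * 100
Yield = (435 kg / 608 kg) * 100 = 71.5461%

Answer: 71.5461%


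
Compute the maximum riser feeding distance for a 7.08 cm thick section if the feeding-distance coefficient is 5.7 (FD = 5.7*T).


Formula: FD = 5.7 * T  (riser feeding-distance rule)
FD = 5.7 * 7.08 cm = 40.3560 cm


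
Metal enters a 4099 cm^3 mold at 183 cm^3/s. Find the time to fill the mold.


Formula: t_fill = V_mold / Q_flow
t = 4099 cm^3 / 183 cm^3/s = 22.3989 s

Final answer: 22.3989 s


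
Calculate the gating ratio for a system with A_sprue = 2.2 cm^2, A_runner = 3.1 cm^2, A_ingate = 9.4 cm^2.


Sprue:Runner:Ingate = 1 : 3.1/2.2 : 9.4/2.2 = 1:1.41:4.27

1:1.41:4.27


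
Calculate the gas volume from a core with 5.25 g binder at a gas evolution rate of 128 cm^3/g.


Formula: V_gas = W_binder * gas_evolution_rate
V = 5.25 g * 128 cm^3/g = 672.0000 cm^3

Answer: 672.0000 cm^3


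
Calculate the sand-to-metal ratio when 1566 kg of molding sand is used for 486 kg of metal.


Formula: Sand-to-Metal Ratio = W_sand / W_metal
Ratio = 1566 kg / 486 kg = 3.2222


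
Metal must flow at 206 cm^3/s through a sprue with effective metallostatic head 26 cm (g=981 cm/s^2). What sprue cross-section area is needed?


Formula: v = sqrt(2*g*h), A = Q/v
Velocity: v = sqrt(2 * 981 * 26) = sqrt(51012) = 225.8584 cm/s
Sprue area: A = Q / v = 206 / 225.8584 = 0.9121 cm^2


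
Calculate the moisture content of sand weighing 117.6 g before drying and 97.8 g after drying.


Formula: MC = (W_wet - W_dry) / W_wet * 100
Water mass = 117.6 - 97.8 = 19.8 g
MC = 19.8 / 117.6 * 100 = 16.8367%

Final answer: 16.8367%


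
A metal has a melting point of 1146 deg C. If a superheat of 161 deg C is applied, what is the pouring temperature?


Formula: T_pour = T_melt + Superheat
T_pour = 1146 + 161 = 1307 deg C

Answer: 1307 deg C
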